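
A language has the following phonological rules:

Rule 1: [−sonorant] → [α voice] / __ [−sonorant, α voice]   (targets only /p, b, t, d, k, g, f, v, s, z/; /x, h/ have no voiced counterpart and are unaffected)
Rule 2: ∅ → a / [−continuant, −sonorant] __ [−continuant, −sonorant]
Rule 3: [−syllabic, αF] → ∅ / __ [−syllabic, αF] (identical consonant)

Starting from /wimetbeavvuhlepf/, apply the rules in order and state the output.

Rule 1 (regressive voicing assimilation): /t/ precedes the voiced obstruent /b/, so it voices to [d] by assimilation. /wimetbeavvuhlepf/ → wimedbeavvuhlepf.
Rule 2 (stop-cluster a-epenthesis): /d/ and /b/ form a stop–stop cluster, so [a] is inserted between them. /wimedbeavvuhlepf/ → wimedabeavvuhlepf.
Rule 3 (degemination): /vv/ is a geminate; the first /v/ deletes. /wimedabeavvuhlepf/ → wimedabeavuhlepf.

wimedabeavuhlepf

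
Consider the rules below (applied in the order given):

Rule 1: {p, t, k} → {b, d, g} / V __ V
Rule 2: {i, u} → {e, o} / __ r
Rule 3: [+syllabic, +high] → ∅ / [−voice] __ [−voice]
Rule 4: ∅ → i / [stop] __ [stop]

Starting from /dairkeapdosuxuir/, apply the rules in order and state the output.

Rule 1 (intervocalic voicing): no segment meets the environment; /dairkeapdosuxuir/ is unchanged.
Rule 2 (pre-rhotic lowering): /i/ is a high vowel immediately before /r/, so it lowers to [e]. /i/ is a high vowel immediately before /r/, so it lowers to [e]. /dairkeapdosuxuir/ → daerkeapdosuxuer.
Rule 3 (high vowel syncope): /u/ is a high vowel flanked by voiceless consonants /s/ and /x/, so it deletes. /daerkeapdosuxuer/ → daerkeapdosxuer.
Rule 4 (stop-cluster i-epenthesis): /p/ and /d/ form a stop–stop cluster, so [i] is inserted between them. /daerkeapdosxuer/ → daerkeapidosxuer.

daerkeapidosxuer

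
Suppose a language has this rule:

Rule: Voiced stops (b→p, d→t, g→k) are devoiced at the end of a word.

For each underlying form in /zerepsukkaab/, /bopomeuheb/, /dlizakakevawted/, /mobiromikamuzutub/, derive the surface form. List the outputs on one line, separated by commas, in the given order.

zerepsukkaap, bopomeuhep, dlizakakevawtet, mobiromikamuzutup

/zerepsukkaab/: /b/ is a voiced stop in word-final position, so it devoices to [p]. → [zerepsukkaap].
/bopomeuheb/: /b/ is a voiced stop in word-final position, so it devoices to [p]. → [bopomeuhep].
/dlizakakevawted/: /d/ is a voiced stop in word-final position, so it devoices to [t]. → [dlizakakevawtet].
/mobiromikamuzutub/: /b/ is a voiced stop in word-final position, so it devoices to [p]. → [mobiromikamuzutup].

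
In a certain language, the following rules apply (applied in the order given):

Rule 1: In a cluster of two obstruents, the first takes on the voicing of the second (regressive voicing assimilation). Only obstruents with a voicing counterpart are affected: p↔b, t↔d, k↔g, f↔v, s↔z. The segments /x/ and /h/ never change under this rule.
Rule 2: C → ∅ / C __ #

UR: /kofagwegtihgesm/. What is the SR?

kofagwektihges

Rule 1 (regressive voicing assimilation): /g/ precedes the voiceless obstruent /t/, so it devoices to [k] by assimilation. /kofagwegtihgesm/ → kofagwektihgesm.
Rule 2 (final cluster simplification): /m/ is the second consonant of a word-final cluster /sm/, so it deletes. /kofagwektihgesm/ → kofagwektihges.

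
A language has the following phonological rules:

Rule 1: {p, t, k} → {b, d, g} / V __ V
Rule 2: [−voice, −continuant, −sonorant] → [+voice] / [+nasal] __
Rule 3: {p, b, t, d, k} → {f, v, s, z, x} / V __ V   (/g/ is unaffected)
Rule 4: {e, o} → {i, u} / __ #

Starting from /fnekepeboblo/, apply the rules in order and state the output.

Rule 1 (intervocalic voicing): /k/ is a voiceless stop between vowels /e/ and /e/, so it voices to [g]. /p/ is a voiceless stop between vowels /e/ and /e/, so it voices to [b]. /fnekepeboblo/ → fnegebeboblo.
Rule 2 (post-nasal voicing): no segment meets the environment; /fnegebeboblo/ is unchanged.
Rule 3 (intervocalic spirantization): /b/ is a stop between vowels /e/ and /e/, so it spirantizes to the fricative [v]. /b/ is a stop between vowels /e/ and /o/, so it spirantizes to the fricative [v]. /fnegebeboblo/ → fnegevevoblo.
Rule 4 (final vowel raising): /o/ is a mid vowel in word-final position, so it raises to [u]. /fnegevevoblo/ → fnegevevoblu.

fnegevevoblu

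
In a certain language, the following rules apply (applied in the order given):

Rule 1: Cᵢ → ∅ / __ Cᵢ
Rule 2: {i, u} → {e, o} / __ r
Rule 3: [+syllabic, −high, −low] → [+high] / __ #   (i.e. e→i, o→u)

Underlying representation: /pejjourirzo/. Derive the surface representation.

pejoorerzu

Rule 1 (degemination): /jj/ is a geminate; the first /j/ deletes. /pejjourirzo/ → pejourirzo.
Rule 2 (pre-rhotic lowering): /u/ is a high vowel immediately before /r/, so it lowers to [o]. /i/ is a high vowel immediately before /r/, so it lowers to [e]. /pejourirzo/ → pejoorerzo.
Rule 3 (final vowel raising): /o/ is a mid vowel in word-final position, so it raises to [u]. /pejoorerzo/ → pejoorerzu.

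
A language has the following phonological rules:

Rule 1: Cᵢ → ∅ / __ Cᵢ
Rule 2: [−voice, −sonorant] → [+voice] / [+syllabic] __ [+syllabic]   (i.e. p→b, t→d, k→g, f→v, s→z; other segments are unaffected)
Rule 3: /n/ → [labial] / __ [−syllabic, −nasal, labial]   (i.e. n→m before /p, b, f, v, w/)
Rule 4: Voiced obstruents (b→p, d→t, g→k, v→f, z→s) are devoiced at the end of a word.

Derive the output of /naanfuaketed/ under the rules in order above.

Rule 1 (degemination): no segment meets the environment; /naanfuaketed/ is unchanged.
Rule 2 (intervocalic voicing): /k/ is a voiceless obstruent between vowels /a/ and /e/, so it voices to [g]. /t/ is a voiceless obstruent between vowels /e/ and /e/, so it voices to [d]. /naanfuaketed/ → naanfuageded.
Rule 3 (nasal place assimilation): /n/ precedes the labial consonant /f/, so it assimilates in place to [m]. /naanfuageded/ → naamfuageded.
Rule 4 (final devoicing): /d/ is a voiced obstruent in word-final position, so it devoices to [t]. /naamfuageded/ → naamfuagedet.

naamfuagedet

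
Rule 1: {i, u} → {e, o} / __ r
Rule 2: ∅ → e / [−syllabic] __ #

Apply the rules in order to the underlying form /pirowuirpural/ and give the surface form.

Rule 1 (pre-rhotic lowering): /i/ is a high vowel immediately before /r/, so it lowers to [e]. /i/ is a high vowel immediately before /r/, so it lowers to [e]. /u/ is a high vowel immediately before /r/, so it lowers to [o]. /pirowuirpural/ → perowuerporal.
Rule 2 (final e-epenthesis): the form ends in the consonant /l/, so [e] is inserted word-finally. /perowuerporal/ → perowuerporale.

perowuerporale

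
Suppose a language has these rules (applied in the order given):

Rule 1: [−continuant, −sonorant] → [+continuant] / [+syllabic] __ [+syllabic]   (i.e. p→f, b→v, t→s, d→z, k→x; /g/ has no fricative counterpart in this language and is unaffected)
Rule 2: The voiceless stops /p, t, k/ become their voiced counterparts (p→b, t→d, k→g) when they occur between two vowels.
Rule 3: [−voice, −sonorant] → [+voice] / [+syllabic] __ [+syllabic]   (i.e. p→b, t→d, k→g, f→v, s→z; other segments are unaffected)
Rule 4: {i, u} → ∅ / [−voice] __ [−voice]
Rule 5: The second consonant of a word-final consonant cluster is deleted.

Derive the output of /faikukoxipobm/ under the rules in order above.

faixxoxivob

Rule 1 (intervocalic spirantization): /k/ is a stop between vowels /i/ and /u/, so it spirantizes to the fricative [x]. /k/ is a stop between vowels /u/ and /o/, so it spirantizes to the fricative [x]. /p/ is a stop between vowels /i/ and /o/, so it spirantizes to the fricative [f]. /faikukoxipobm/ → faixuxoxifobm.
Rule 2 (intervocalic voicing): no segment meets the environment; /faixuxoxifobm/ is unchanged.
Rule 3 (intervocalic voicing): /f/ is a voiceless obstruent between vowels /i/ and /o/, so it voices to [v]. /faixuxoxifobm/ → faixuxoxivobm.
Rule 4 (high vowel syncope): /u/ is a high vowel flanked by voiceless consonants /x/ and /x/, so it deletes. /faixuxoxivobm/ → faixxoxivobm.
Rule 5 (final cluster simplification): /m/ is the second consonant of a word-final cluster /bm/, so it deletes. /faixxoxivobm/ → faixxoxivob.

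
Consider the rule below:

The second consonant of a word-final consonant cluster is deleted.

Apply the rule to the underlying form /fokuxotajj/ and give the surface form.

/j/ is the second consonant of a word-final cluster /jj/, so it deletes.
The other instances of /f/, /k/, /x/, /t/, /j/ do not occur in the required environment and remain unchanged.
Surface form: [fokuxotaj].

fokuxotaj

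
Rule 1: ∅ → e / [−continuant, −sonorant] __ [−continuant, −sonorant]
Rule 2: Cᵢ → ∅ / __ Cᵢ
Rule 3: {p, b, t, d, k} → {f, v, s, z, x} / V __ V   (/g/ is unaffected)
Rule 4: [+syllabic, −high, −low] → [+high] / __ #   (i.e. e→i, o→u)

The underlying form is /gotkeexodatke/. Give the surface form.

Rule 1 (stop-cluster e-epenthesis): /t/ and /k/ form a stop–stop cluster, so [e] is inserted between them. /t/ and /k/ form a stop–stop cluster, so [e] is inserted between them. /gotkeexodatke/ → gotekeexodateke.
Rule 2 (degemination): no segment meets the environment; /gotekeexodateke/ is unchanged.
Rule 3 (intervocalic spirantization): /t/ is a stop between vowels /o/ and /e/, so it spirantizes to the fricative [s]. /k/ is a stop between vowels /e/ and /e/, so it spirantizes to the fricative [x]. /d/ is a stop between vowels /o/ and /a/, so it spirantizes to the fricative [z]. /t/ is a stop between vowels /a/ and /e/, so it spirantizes to the fricative [s]. /k/ is a stop between vowels /e/ and /e/, so it spirantizes to the fricative [x]. /gotekeexodateke/ → gosexeexozasexe.
Rule 4 (final vowel raising): /e/ is a mid vowel in word-final position, so it raises to [i]. /gosexeexozasexe/ → gosexeexozasexi.

gosexeexozasexi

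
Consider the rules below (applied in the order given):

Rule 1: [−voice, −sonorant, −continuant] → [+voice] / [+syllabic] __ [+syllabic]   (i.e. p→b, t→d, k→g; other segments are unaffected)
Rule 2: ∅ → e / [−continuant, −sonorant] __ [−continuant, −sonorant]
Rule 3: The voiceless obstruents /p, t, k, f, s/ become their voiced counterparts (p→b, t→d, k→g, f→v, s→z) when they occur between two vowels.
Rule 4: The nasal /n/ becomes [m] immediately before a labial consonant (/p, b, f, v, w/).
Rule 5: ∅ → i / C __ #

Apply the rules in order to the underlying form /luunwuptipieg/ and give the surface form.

luumwubedibiegi

Rule 1 (intervocalic voicing): /p/ is a voiceless stop between vowels /i/ and /i/, so it voices to [b]. /luunwuptipieg/ → luunwuptibieg.
Rule 2 (stop-cluster e-epenthesis): /p/ and /t/ form a stop–stop cluster, so [e] is inserted between them. /luunwuptibieg/ → luunwupetibieg.
Rule 3 (intervocalic voicing): /p/ is a voiceless obstruent between vowels /u/ and /e/, so it voices to [b]. /t/ is a voiceless obstruent between vowels /e/ and /i/, so it voices to [d]. /luunwupetibieg/ → luunwubedibieg.
Rule 4 (nasal place assimilation): /n/ precedes the labial consonant /w/, so it assimilates in place to [m]. /luunwubedibieg/ → luumwubedibieg.
Rule 5 (final i-epenthesis): the form ends in the consonant /g/, so [i] is inserted word-finally. /luumwubedibieg/ → luumwubedibiegi.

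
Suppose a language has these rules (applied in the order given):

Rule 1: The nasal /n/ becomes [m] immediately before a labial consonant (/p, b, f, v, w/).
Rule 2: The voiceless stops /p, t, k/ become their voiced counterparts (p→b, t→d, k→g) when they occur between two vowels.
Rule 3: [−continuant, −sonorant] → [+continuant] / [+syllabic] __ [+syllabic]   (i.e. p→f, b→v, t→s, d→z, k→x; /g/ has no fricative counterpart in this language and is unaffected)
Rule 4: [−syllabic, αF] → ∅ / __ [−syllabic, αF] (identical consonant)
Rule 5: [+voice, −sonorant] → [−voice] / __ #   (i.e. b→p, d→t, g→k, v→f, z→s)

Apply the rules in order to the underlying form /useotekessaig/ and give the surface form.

Rule 1 (nasal place assimilation): no segment meets the environment; /useotekessaig/ is unchanged.
Rule 2 (intervocalic voicing): /t/ is a voiceless stop between vowels /o/ and /e/, so it voices to [d]. /k/ is a voiceless stop between vowels /e/ and /e/, so it voices to [g]. /useotekessaig/ → useodegessaig.
Rule 3 (intervocalic spirantization): /d/ is a stop between vowels /o/ and /e/, so it spirantizes to the fricative [z]. /useodegessaig/ → useozegessaig.
Rule 4 (degemination): /ss/ is a geminate; the first /s/ deletes. /useozegessaig/ → useozegesaig.
Rule 5 (final devoicing): /g/ is a voiced obstruent in word-final position, so it devoices to [k]. /useozegesaig/ → useozegesaik.

useozegesaik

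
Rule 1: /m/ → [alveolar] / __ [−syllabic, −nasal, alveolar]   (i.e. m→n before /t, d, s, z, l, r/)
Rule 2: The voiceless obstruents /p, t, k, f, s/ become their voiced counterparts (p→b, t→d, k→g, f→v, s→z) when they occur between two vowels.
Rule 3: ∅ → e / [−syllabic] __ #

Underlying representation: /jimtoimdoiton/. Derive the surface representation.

jintoindoidone

Rule 1 (nasal place assimilation): /m/ precedes the alveolar consonant /t/, so it assimilates in place to [n]. /m/ precedes the alveolar consonant /d/, so it assimilates in place to [n]. /jimtoimdoiton/ → jintoindoiton.
Rule 2 (intervocalic voicing): /t/ is a voiceless obstruent between vowels /i/ and /o/, so it voices to [d]. /jintoindoiton/ → jintoindoidon.
Rule 3 (final e-epenthesis): the form ends in the consonant /n/, so [e] is inserted word-finally. /jintoindoidon/ → jintoindoidone.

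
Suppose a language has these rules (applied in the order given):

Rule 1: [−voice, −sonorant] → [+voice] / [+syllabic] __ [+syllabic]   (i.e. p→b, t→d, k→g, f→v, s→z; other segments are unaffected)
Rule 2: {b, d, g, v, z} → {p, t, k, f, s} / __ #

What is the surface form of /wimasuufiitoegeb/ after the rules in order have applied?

Rule 1 (intervocalic voicing): /s/ is a voiceless obstruent between vowels /a/ and /u/, so it voices to [z]. /f/ is a voiceless obstruent between vowels /u/ and /i/, so it voices to [v]. /t/ is a voiceless obstruent between vowels /i/ and /o/, so it voices to [d]. /wimasuufiitoegeb/ → wimazuuviidoegeb.
Rule 2 (final devoicing): /b/ is a voiced obstruent in word-final position, so it devoices to [p]. /wimazuuviidoegeb/ → wimazuuviidoegep.

wimazuuviidoegep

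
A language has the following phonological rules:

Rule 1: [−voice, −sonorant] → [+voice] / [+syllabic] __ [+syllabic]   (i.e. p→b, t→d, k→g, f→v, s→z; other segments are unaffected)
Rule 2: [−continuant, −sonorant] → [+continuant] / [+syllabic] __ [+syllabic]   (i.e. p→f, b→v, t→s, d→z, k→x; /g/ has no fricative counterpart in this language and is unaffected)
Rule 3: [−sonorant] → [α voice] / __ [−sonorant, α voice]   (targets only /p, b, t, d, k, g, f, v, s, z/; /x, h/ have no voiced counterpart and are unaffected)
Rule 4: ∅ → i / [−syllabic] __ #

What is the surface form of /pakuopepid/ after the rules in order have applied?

Rule 1 (intervocalic voicing): /k/ is a voiceless obstruent between vowels /a/ and /u/, so it voices to [g]. /p/ is a voiceless obstruent between vowels /o/ and /e/, so it voices to [b]. /p/ is a voiceless obstruent between vowels /e/ and /i/, so it voices to [b]. /pakuopepid/ → paguobebid.
Rule 2 (intervocalic spirantization): /b/ is a stop between vowels /o/ and /e/, so it spirantizes to the fricative [v]. /b/ is a stop between vowels /e/ and /i/, so it spirantizes to the fricative [v]. /paguobebid/ → paguovevid.
Rule 3 (regressive voicing assimilation): no segment meets the environment; /paguovevid/ is unchanged.
Rule 4 (final i-epenthesis): the form ends in the consonant /d/, so [i] is inserted word-finally. /paguovevid/ → paguovevidi.

paguovevidi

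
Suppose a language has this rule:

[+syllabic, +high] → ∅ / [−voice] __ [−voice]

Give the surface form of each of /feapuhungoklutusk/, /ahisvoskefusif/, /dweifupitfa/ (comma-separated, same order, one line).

/feapuhungoklutusk/: /u/ is a high vowel flanked by voiceless consonants /p/ and /h/, so it deletes. /u/ is a high vowel flanked by voiceless consonants /t/ and /s/, so it deletes. → [feaphungoklutsk].
/ahisvoskefusif/: /i/ is a high vowel flanked by voiceless consonants /h/ and /s/, so it deletes. /u/ is a high vowel flanked by voiceless consonants /f/ and /s/, so it deletes. /i/ is a high vowel flanked by voiceless consonants /s/ and /f/, so it deletes. → [ahsvoskefsf].
/dweifupitfa/: /u/ is a high vowel flanked by voiceless consonants /f/ and /p/, so it deletes. /i/ is a high vowel flanked by voiceless consonants /p/ and /t/, so it deletes. → [dweifptfa].

feaphungoklutsk, ahsvoskefsf, dweifptfa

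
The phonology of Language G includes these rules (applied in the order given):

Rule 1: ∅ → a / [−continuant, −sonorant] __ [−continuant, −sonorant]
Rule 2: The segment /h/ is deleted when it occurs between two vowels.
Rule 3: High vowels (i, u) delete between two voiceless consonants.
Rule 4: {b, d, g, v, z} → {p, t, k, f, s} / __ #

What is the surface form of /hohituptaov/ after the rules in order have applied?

hoitpataof

Rule 1 (stop-cluster a-epenthesis): /p/ and /t/ form a stop–stop cluster, so [a] is inserted between them. /hohituptaov/ → hohitupataov.
Rule 2 (intervocalic h-deletion): /h/ occurs between vowels /o/ and /i/, so it deletes. /hohitupataov/ → hoitupataov.
Rule 3 (high vowel syncope): /u/ is a high vowel flanked by voiceless consonants /t/ and /p/, so it deletes. /hoitupataov/ → hoitpataov.
Rule 4 (final devoicing): /v/ is a voiced obstruent in word-final position, so it devoices to [f]. /hoitpataov/ → hoitpataof.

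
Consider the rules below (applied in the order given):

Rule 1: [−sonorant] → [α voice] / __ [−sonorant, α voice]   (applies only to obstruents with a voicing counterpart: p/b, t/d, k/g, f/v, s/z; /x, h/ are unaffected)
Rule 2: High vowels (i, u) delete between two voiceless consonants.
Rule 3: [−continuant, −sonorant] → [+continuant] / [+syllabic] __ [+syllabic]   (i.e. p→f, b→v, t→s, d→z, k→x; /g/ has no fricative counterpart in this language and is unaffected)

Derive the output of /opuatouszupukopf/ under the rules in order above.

ofuasouzzupkopf

Rule 1 (regressive voicing assimilation): /s/ precedes the voiced obstruent /z/, so it voices to [z] by assimilation. /opuatouszupukopf/ → opuatouzzupukopf.
Rule 2 (high vowel syncope): /u/ is a high vowel flanked by voiceless consonants /p/ and /k/, so it deletes. /opuatouzzupukopf/ → opuatouzzupkopf.
Rule 3 (intervocalic spirantization): /p/ is a stop between vowels /o/ and /u/, so it spirantizes to the fricative [f]. /t/ is a stop between vowels /a/ and /o/, so it spirantizes to the fricative [s]. /opuatouzzupkopf/ → ofuasouzzupkopf.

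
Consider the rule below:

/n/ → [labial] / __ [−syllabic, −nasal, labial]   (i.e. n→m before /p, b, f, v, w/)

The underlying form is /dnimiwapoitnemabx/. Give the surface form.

No segment of /dnimiwapoitnemabx/ meets the structural description of the rule, so the form surfaces unchanged.

dnimiwapoitnemabx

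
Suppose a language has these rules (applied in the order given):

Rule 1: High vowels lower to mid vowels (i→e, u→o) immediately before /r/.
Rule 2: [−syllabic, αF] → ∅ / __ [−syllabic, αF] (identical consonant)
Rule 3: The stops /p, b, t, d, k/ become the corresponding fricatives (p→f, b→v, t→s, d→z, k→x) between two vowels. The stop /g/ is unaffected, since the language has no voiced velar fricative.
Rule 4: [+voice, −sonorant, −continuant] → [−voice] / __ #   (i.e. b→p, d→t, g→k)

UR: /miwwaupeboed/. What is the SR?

miwaufevoet

Rule 1 (pre-rhotic lowering): no segment meets the environment; /miwwaupeboed/ is unchanged.
Rule 2 (degemination): /ww/ is a geminate; the first /w/ deletes. /miwwaupeboed/ → miwaupeboed.
Rule 3 (intervocalic spirantization): /p/ is a stop between vowels /u/ and /e/, so it spirantizes to the fricative [f]. /b/ is a stop between vowels /e/ and /o/, so it spirantizes to the fricative [v]. /miwaupeboed/ → miwaufevoed.
Rule 4 (final devoicing): /d/ is a voiced stop in word-final position, so it devoices to [t]. /miwaufevoed/ → miwaufevoet.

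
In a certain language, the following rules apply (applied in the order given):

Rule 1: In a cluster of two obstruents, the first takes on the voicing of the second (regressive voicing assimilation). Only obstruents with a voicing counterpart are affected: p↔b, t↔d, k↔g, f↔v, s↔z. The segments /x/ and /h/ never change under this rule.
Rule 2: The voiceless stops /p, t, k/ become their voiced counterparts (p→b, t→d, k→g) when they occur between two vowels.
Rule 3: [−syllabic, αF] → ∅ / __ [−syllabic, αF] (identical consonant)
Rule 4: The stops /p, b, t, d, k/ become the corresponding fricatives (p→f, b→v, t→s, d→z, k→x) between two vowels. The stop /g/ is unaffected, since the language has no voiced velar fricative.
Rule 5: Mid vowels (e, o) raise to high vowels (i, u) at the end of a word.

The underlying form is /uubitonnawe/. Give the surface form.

Rule 1 (regressive voicing assimilation): no segment meets the environment; /uubitonnawe/ is unchanged.
Rule 2 (intervocalic voicing): /t/ is a voiceless stop between vowels /i/ and /o/, so it voices to [d]. /uubitonnawe/ → uubidonnawe.
Rule 3 (degemination): /nn/ is a geminate; the first /n/ deletes. /uubidonnawe/ → uubidonawe.
Rule 4 (intervocalic spirantization): /b/ is a stop between vowels /u/ and /i/, so it spirantizes to the fricative [v]. /d/ is a stop between vowels /i/ and /o/, so it spirantizes to the fricative [z]. /uubidonawe/ → uuvizonawe.
Rule 5 (final vowel raising): /e/ is a mid vowel in word-final position, so it raises to [i]. /uuvizonawe/ → uuvizonawi.

uuvizonawi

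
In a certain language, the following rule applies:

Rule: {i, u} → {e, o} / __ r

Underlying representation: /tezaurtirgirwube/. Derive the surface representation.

Scanning /tezaurtirgirwube/: /u/ is a high vowel immediately before /r/, so it lowers to [o]; /i/ is a high vowel immediately before /r/, so it lowers to [e]; /i/ is a high vowel immediately before /r/, so it lowers to [e]; /u/ at position 14 is not in the conditioning environment.
Result: [tezaortergerwube].

tezaortergerwube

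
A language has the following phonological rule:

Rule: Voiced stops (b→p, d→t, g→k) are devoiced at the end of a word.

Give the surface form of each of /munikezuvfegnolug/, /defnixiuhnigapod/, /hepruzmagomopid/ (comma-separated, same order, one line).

/munikezuvfegnolug/: /g/ is a voiced stop in word-final position, so it devoices to [k]. → [munikezuvfegnoluk].
/defnixiuhnigapod/: /d/ is a voiced stop in word-final position, so it devoices to [t]. → [defnixiuhnigapot].
/hepruzmagomopid/: /d/ is a voiced stop in word-final position, so it devoices to [t]. → [hepruzmagomopit].

munikezuvfegnoluk, defnixiuhnigapot, hepruzmagomopit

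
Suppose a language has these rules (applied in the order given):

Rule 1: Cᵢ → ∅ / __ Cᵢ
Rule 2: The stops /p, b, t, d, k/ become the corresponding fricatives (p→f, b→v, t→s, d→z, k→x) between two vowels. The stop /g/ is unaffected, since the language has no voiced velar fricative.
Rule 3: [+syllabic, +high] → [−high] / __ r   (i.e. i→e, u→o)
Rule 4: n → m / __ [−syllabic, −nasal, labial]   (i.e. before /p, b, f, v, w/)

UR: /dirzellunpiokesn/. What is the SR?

derzelumpioxesn

Rule 1 (degemination): /ll/ is a geminate; the first /l/ deletes. /dirzellunpiokesn/ → dirzelunpiokesn.
Rule 2 (intervocalic spirantization): /k/ is a stop between vowels /o/ and /e/, so it spirantizes to the fricative [x]. /dirzelunpiokesn/ → dirzelunpioxesn.
Rule 3 (pre-rhotic lowering): /i/ is a high vowel immediately before /r/, so it lowers to [e]. /dirzelunpioxesn/ → derzelunpioxesn.
Rule 4 (nasal place assimilation): /n/ precedes the labial consonant /p/, so it assimilates in place to [m]. /derzelunpioxesn/ → derzelumpioxesn.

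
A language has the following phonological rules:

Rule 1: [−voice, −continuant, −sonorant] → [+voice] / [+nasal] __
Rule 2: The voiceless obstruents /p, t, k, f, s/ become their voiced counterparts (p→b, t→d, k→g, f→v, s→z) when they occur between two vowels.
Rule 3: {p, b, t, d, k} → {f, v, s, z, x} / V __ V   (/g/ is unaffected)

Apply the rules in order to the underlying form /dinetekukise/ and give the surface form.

Rule 1 (post-nasal voicing): no segment meets the environment; /dinetekukise/ is unchanged.
Rule 2 (intervocalic voicing): /t/ is a voiceless obstruent between vowels /e/ and /e/, so it voices to [d]. /k/ is a voiceless obstruent between vowels /e/ and /u/, so it voices to [g]. /k/ is a voiceless obstruent between vowels /u/ and /i/, so it voices to [g]. /s/ is a voiceless obstruent between vowels /i/ and /e/, so it voices to [z]. /dinetekukise/ → dinedegugize.
Rule 3 (intervocalic spirantization): /d/ is a stop between vowels /e/ and /e/, so it spirantizes to the fricative [z]. /dinedegugize/ → dinezegugize.

dinezegugize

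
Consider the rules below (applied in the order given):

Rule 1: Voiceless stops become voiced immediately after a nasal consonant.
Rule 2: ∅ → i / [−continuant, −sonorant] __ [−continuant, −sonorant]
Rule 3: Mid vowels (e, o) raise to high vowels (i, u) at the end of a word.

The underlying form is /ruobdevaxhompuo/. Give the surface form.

Rule 1 (post-nasal voicing): /p/ is a voiceless stop immediately after the nasal /m/, so it voices to [b]. /ruobdevaxhompuo/ → ruobdevaxhombuo.
Rule 2 (stop-cluster i-epenthesis): /b/ and /d/ form a stop–stop cluster, so [i] is inserted between them. /ruobdevaxhombuo/ → ruobidevaxhombuo.
Rule 3 (final vowel raising): /o/ is a mid vowel in word-final position, so it raises to [u]. /ruobidevaxhombuo/ → ruobidevaxhombuu.

ruobidevaxhombuu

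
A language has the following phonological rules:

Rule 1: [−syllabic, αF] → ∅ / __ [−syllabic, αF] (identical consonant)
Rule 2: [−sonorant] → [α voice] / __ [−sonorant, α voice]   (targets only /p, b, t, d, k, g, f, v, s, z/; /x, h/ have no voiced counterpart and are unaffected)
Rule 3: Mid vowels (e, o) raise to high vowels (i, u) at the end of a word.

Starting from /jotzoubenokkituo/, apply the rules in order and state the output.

Rule 1 (degemination): /kk/ is a geminate; the first /k/ deletes. /jotzoubenokkituo/ → jotzoubenokituo.
Rule 2 (regressive voicing assimilation): /t/ precedes the voiced obstruent /z/, so it voices to [d] by assimilation. /jotzoubenokituo/ → jodzoubenokituo.
Rule 3 (final vowel raising): /o/ is a mid vowel in word-final position, so it raises to [u]. /jodzoubenokituo/ → jodzoubenokituu.

jodzoubenokituu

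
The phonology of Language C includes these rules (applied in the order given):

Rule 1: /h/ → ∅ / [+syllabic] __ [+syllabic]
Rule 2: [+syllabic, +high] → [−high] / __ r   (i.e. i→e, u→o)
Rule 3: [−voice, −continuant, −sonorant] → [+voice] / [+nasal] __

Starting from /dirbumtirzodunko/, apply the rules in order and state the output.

derbumderzodungo

Rule 1 (intervocalic h-deletion): no segment meets the environment; /dirbumtirzodunko/ is unchanged.
Rule 2 (pre-rhotic lowering): /i/ is a high vowel immediately before /r/, so it lowers to [e]. /i/ is a high vowel immediately before /r/, so it lowers to [e]. /dirbumtirzodunko/ → derbumterzodunko.
Rule 3 (post-nasal voicing): /t/ is a voiceless stop immediately after the nasal /m/, so it voices to [d]. /k/ is a voiceless stop immediately after the nasal /n/, so it voices to [g]. /derbumterzodunko/ → derbumderzodungo.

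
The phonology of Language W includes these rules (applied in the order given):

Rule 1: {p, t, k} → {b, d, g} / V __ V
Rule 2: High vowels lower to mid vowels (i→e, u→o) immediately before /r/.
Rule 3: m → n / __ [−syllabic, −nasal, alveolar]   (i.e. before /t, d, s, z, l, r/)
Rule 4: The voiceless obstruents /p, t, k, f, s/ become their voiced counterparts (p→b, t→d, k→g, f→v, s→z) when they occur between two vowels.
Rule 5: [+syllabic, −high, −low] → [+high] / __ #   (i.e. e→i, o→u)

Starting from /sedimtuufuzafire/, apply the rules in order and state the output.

sedintuuvuzaveri

Rule 1 (intervocalic voicing): no segment meets the environment; /sedimtuufuzafire/ is unchanged.
Rule 2 (pre-rhotic lowering): /i/ is a high vowel immediately before /r/, so it lowers to [e]. /sedimtuufuzafire/ → sedimtuufuzafere.
Rule 3 (nasal place assimilation): /m/ precedes the alveolar consonant /t/, so it assimilates in place to [n]. /sedimtuufuzafere/ → sedintuufuzafere.
Rule 4 (intervocalic voicing): /f/ is a voiceless obstruent between vowels /u/ and /u/, so it voices to [v]. /f/ is a voiceless obstruent between vowels /a/ and /e/, so it voices to [v]. /sedintuufuzafere/ → sedintuuvuzavere.
Rule 5 (final vowel raising): /e/ is a mid vowel in word-final position, so it raises to [i]. /sedintuuvuzavere/ → sedintuuvuzaveri.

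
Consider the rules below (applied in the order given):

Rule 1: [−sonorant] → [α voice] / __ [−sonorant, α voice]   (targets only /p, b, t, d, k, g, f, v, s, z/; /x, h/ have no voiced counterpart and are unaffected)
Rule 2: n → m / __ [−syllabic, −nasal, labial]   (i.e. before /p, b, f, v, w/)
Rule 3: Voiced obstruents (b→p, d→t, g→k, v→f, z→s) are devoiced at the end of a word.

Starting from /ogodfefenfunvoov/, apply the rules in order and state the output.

ogotfefemfumvoof

Rule 1 (regressive voicing assimilation): /d/ precedes the voiceless obstruent /f/, so it devoices to [t] by assimilation. /ogodfefenfunvoov/ → ogotfefenfunvoov.
Rule 2 (nasal place assimilation): /n/ precedes the labial consonant /f/, so it assimilates in place to [m]. /n/ precedes the labial consonant /v/, so it assimilates in place to [m]. /ogotfefenfunvoov/ → ogotfefemfumvoov.
Rule 3 (final devoicing): /v/ is a voiced obstruent in word-final position, so it devoices to [f]. /ogotfefemfumvoov/ → ogotfefemfumvoof.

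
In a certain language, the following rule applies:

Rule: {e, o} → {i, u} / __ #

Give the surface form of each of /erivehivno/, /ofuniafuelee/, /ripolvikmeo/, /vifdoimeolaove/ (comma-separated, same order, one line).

/erivehivno/: /o/ is a mid vowel in word-final position, so it raises to [u]. → [erivehivnu].
/ofuniafuelee/: /e/ is a mid vowel in word-final position, so it raises to [i]. → [ofuniafuelei].
/ripolvikmeo/: /o/ is a mid vowel in word-final position, so it raises to [u]. → [ripolvikmeu].
/vifdoimeolaove/: /e/ is a mid vowel in word-final position, so it raises to [i]. → [vifdoimeolaovi].

erivehivnu, ofuniafuelei, ripolvikmeu, vifdoimeolaovi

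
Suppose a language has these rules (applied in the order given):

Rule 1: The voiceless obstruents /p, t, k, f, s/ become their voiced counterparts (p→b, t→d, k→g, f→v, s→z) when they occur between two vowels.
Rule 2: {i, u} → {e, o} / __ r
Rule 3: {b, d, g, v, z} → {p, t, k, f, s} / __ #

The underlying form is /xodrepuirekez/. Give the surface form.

Rule 1 (intervocalic voicing): /p/ is a voiceless obstruent between vowels /e/ and /u/, so it voices to [b]. /k/ is a voiceless obstruent between vowels /e/ and /e/, so it voices to [g]. /xodrepuirekez/ → xodrebuiregez.
Rule 2 (pre-rhotic lowering): /i/ is a high vowel immediately before /r/, so it lowers to [e]. /xodrebuiregez/ → xodrebueregez.
Rule 3 (final devoicing): /z/ is a voiced obstruent in word-final position, so it devoices to [s]. /xodrebueregez/ → xodrebuereges.

xodrebuereges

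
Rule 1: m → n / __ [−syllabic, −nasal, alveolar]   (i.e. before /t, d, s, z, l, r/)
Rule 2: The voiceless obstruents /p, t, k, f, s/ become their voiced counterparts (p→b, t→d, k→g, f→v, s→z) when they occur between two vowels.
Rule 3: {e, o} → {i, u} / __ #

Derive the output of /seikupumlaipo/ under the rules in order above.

seigubunlaibu

Rule 1 (nasal place assimilation): /m/ precedes the alveolar consonant /l/, so it assimilates in place to [n]. /seikupumlaipo/ → seikupunlaipo.
Rule 2 (intervocalic voicing): /k/ is a voiceless obstruent between vowels /i/ and /u/, so it voices to [g]. /p/ is a voiceless obstruent between vowels /u/ and /u/, so it voices to [b]. /p/ is a voiceless obstruent between vowels /i/ and /o/, so it voices to [b]. /seikupunlaipo/ → seigubunlaibo.
Rule 3 (final vowel raising): /o/ is a mid vowel in word-final position, so it raises to [u]. /seigubunlaibo/ → seigubunlaibu.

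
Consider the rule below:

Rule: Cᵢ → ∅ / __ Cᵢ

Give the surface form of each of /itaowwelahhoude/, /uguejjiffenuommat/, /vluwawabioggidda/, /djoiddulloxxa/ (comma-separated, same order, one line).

/itaowwelahhoude/: /ww/ is a geminate; the first /w/ deletes. /hh/ is a geminate; the first /h/ deletes. → [itaowelahoude].
/uguejjiffenuommat/: /jj/ is a geminate; the first /j/ deletes. /ff/ is a geminate; the first /f/ deletes. /mm/ is a geminate; the first /m/ deletes. → [uguejifenuomat].
/vluwawabioggidda/: /gg/ is a geminate; the first /g/ deletes. /dd/ is a geminate; the first /d/ deletes. → [vluwawabiogida].
/djoiddulloxxa/: /dd/ is a geminate; the first /d/ deletes. /ll/ is a geminate; the first /l/ deletes. /xx/ is a geminate; the first /x/ deletes. → [djoiduloxa].

itaowelahoude, uguejifenuomat, vluwawabiogida, djoiduloxa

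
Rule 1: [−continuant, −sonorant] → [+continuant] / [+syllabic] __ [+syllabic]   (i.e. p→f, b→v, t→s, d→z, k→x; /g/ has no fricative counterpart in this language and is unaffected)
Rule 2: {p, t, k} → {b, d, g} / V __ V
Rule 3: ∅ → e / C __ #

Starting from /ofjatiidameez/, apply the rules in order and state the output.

ofjasiizameeze

Rule 1 (intervocalic spirantization): /t/ is a stop between vowels /a/ and /i/, so it spirantizes to the fricative [s]. /d/ is a stop between vowels /i/ and /a/, so it spirantizes to the fricative [z]. /ofjatiidameez/ → ofjasiizameez.
Rule 2 (intervocalic voicing): no segment meets the environment; /ofjasiizameez/ is unchanged.
Rule 3 (final e-epenthesis): the form ends in the consonant /z/, so [e] is inserted word-finally. /ofjasiizameez/ → ofjasiizameeze.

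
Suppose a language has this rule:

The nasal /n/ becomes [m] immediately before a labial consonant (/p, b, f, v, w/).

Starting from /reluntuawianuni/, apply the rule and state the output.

No segment of /reluntuawianuni/ meets the structural description of the rule, so the form surfaces unchanged.

reluntuawianuni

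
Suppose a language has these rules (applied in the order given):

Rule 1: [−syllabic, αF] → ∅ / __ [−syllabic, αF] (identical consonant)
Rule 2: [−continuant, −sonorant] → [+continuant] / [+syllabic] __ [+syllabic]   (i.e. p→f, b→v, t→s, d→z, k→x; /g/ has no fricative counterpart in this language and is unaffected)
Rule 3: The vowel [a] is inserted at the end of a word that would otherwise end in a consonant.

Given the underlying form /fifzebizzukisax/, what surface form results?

Rule 1 (degemination): /zz/ is a geminate; the first /z/ deletes. /fifzebizzukisax/ → fifzebizukisax.
Rule 2 (intervocalic spirantization): /b/ is a stop between vowels /e/ and /i/, so it spirantizes to the fricative [v]. /k/ is a stop between vowels /u/ and /i/, so it spirantizes to the fricative [x]. /fifzebizukisax/ → fifzevizuxisax.
Rule 3 (final a-epenthesis): the form ends in the consonant /x/, so [a] is inserted word-finally. /fifzevizuxisax/ → fifzevizuxisaxa.

fifzevizuxisaxa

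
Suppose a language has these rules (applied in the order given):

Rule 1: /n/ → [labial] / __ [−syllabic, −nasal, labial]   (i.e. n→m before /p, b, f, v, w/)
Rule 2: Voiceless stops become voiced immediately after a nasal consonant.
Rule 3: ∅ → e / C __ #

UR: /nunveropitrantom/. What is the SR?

Rule 1 (nasal place assimilation): /n/ precedes the labial consonant /v/, so it assimilates in place to [m]. /nunveropitrantom/ → numveropitrantom.
Rule 2 (post-nasal voicing): /t/ is a voiceless stop immediately after the nasal /n/, so it voices to [d]. /numveropitrantom/ → numveropitrandom.
Rule 3 (final e-epenthesis): the form ends in the consonant /m/, so [e] is inserted word-finally. /numveropitrandom/ → numveropitrandome.

numveropitrandome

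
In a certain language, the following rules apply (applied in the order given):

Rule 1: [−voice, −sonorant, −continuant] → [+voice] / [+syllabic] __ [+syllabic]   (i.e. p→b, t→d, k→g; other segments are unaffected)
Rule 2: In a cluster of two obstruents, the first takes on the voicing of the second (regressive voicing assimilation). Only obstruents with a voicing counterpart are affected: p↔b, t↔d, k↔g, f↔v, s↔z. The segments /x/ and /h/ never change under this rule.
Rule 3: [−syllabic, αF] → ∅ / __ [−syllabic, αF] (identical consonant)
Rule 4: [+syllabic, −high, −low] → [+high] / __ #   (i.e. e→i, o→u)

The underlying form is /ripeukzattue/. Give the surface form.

ribeugzatui

Rule 1 (intervocalic voicing): /p/ is a voiceless stop between vowels /i/ and /e/, so it voices to [b]. /ripeukzattue/ → ribeukzattue.
Rule 2 (regressive voicing assimilation): /k/ precedes the voiced obstruent /z/, so it voices to [g] by assimilation. /ribeukzattue/ → ribeugzattue.
Rule 3 (degemination): /tt/ is a geminate; the first /t/ deletes. /ribeugzattue/ → ribeugzatue.
Rule 4 (final vowel raising): /e/ is a mid vowel in word-final position, so it raises to [i]. /ribeugzatue/ → ribeugzatui.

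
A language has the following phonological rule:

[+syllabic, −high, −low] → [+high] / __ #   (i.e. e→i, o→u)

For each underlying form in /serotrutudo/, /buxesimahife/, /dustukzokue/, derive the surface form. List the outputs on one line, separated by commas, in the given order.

serotrutudu, buxesimahifi, dustukzokui

/serotrutudo/: /o/ is a mid vowel in word-final position, so it raises to [u]. → [serotrutudu].
/buxesimahife/: /e/ is a mid vowel in word-final position, so it raises to [i]. → [buxesimahifi].
/dustukzokue/: /e/ is a mid vowel in word-final position, so it raises to [i]. → [dustukzokui].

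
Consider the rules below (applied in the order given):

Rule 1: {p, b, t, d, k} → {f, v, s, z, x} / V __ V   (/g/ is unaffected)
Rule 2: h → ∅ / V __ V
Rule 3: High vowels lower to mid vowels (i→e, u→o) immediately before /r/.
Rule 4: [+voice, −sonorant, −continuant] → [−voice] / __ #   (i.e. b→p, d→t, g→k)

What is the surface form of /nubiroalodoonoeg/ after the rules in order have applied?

nuveroalozoonoek

Rule 1 (intervocalic spirantization): /b/ is a stop between vowels /u/ and /i/, so it spirantizes to the fricative [v]. /d/ is a stop between vowels /o/ and /o/, so it spirantizes to the fricative [z]. /nubiroalodoonoeg/ → nuviroalozoonoeg.
Rule 2 (intervocalic h-deletion): no segment meets the environment; /nuviroalozoonoeg/ is unchanged.
Rule 3 (pre-rhotic lowering): /i/ is a high vowel immediately before /r/, so it lowers to [e]. /nuviroalozoonoeg/ → nuveroalozoonoeg.
Rule 4 (final devoicing): /g/ is a voiced stop in word-final position, so it devoices to [k]. /nuveroalozoonoeg/ → nuveroalozoonoek.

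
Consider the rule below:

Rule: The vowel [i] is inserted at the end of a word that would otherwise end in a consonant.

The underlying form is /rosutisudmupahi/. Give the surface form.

No segment of /rosutisudmupahi/ meets the structural description of the rule, so the form surfaces unchanged.

rosutisudmupahi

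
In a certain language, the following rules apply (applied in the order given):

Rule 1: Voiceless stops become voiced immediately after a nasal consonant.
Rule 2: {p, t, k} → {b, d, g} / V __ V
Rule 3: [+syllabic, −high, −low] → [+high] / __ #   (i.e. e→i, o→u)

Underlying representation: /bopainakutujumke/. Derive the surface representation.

Rule 1 (post-nasal voicing): /k/ is a voiceless stop immediately after the nasal /m/, so it voices to [g]. /bopainakutujumke/ → bopainakutujumge.
Rule 2 (intervocalic voicing): /p/ is a voiceless stop between vowels /o/ and /a/, so it voices to [b]. /k/ is a voiceless stop between vowels /a/ and /u/, so it voices to [g]. /t/ is a voiceless stop between vowels /u/ and /u/, so it voices to [d]. /bopainakutujumge/ → bobainagudujumge.
Rule 3 (final vowel raising): /e/ is a mid vowel in word-final position, so it raises to [i]. /bobainagudujumge/ → bobainagudujumgi.

bobainagudujumgi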